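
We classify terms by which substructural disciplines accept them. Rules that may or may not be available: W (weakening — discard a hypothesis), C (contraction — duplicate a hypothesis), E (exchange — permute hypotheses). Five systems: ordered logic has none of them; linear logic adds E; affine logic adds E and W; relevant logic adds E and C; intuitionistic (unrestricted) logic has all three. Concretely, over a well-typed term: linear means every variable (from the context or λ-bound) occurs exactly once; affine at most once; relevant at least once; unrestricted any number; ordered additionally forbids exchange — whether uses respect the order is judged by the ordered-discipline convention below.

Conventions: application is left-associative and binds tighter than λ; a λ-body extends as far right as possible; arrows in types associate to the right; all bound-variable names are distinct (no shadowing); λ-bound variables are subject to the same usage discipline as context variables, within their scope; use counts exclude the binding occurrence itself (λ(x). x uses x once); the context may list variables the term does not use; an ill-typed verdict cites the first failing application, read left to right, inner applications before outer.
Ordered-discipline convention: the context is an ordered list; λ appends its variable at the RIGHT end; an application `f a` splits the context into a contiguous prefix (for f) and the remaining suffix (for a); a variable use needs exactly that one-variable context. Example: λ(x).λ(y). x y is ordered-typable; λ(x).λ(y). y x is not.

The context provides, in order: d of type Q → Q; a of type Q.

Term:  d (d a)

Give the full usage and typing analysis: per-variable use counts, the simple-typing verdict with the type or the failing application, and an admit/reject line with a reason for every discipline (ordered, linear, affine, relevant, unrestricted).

usage: d: 2; a: 1
left-to-right use order: d, d, a
typing: well-typed at Q
ordered: ✗ — repeated use of d ×2
linear: ✗ — repeated use of d ×2
affine: ✗ — repeated use of d ×2
relevant: ✓ — at least one use each (d, a)
unrestricted: ✓ — simply typable at Q; W, C, E all held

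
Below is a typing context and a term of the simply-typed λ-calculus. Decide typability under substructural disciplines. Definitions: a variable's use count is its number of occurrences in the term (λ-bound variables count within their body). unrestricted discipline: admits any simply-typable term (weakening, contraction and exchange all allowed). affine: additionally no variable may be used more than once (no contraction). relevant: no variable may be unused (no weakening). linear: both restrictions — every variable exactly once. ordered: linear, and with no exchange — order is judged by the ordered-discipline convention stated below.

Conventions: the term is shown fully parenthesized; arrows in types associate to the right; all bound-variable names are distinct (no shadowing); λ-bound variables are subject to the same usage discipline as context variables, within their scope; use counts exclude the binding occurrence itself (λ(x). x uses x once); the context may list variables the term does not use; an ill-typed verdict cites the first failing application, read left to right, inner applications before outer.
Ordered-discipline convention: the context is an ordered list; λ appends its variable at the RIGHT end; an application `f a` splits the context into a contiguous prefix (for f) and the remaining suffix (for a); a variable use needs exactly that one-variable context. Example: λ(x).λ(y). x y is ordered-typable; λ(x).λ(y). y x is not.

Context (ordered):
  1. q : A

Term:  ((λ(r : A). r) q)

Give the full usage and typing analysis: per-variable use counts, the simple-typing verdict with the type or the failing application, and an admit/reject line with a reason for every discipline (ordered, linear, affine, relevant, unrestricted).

variable uses: q: 1, r (λ-bound): 1
use order (left to right): r, q
typing: well-typed at A
ordered ✓ (q, r: once each, no exchange needed)
linear ✓ (exactly-once usage across q, r)
affine ✓ (at most one use each (q, r))
relevant ✓ (none of q, r goes unused)
unrestricted ✓ (type-checks (A) and nothing is barred)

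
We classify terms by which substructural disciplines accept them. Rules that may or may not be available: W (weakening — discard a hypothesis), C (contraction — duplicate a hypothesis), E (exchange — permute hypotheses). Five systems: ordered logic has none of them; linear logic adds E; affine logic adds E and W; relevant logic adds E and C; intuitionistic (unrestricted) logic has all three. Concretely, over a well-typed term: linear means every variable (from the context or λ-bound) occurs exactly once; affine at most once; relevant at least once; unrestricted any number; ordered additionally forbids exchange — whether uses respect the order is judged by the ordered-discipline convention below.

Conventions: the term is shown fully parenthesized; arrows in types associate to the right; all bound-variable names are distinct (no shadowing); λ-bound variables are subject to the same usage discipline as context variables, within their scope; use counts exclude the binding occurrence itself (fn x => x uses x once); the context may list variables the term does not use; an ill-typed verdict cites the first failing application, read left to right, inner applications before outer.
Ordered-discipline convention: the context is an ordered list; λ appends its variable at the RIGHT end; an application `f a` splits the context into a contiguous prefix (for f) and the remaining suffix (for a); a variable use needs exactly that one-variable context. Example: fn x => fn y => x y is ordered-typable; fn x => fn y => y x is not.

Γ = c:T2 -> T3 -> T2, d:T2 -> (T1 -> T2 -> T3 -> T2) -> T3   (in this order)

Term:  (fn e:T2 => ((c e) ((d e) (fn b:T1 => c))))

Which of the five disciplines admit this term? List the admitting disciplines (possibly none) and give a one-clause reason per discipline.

admitting disciplines: unrestricted
variable uses: c ×2, d ×1, e [bound] ×2, b [bound] ×0
left-to-right use order: c, e, d, e, c
typing: well-typed — term : T2 -> T2
ordered: ✗ — needs contraction — c ×2, e ×2; b never used (weakening)
linear: ✗ — needs contraction — c ×2, e ×2; b never used (weakening)
affine: ✗ — needs contraction — c ×2, e ×2
relevant: ✗ — b never used (weakening)
unrestricted: ✓ — simply typable at T2 -> T2; W, C, E all held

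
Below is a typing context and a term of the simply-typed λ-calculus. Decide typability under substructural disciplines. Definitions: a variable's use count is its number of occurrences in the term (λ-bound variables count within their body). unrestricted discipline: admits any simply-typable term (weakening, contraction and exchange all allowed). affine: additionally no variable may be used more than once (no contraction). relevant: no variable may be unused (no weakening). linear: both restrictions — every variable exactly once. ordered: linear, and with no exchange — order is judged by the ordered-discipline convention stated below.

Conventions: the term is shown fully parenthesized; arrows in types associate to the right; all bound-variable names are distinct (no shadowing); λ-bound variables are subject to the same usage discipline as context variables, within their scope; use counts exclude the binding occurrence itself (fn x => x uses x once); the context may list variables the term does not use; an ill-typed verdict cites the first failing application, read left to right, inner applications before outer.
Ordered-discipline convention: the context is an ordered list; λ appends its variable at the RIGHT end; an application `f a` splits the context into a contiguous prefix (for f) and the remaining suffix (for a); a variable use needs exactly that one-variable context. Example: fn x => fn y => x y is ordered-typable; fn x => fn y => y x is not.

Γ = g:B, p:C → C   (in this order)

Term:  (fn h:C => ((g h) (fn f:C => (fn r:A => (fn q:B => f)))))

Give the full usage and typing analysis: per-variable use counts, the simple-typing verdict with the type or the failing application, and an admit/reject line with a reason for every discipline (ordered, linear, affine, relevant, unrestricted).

counts: g=1, p=0, h [bound]=1, f [bound]=1, r [bound]=0, q [bound]=0
uses in reading order: g, h, f
typing: ill-typed: applying a non-function (B)
ordered: ✗ — the type mismatch rejects it
linear: ✗ — not simply typable
affine: ✗ — fails simple typing
relevant: ✗ — a type mismatch blocks all five
unrestricted: ✗ — the type mismatch rejects it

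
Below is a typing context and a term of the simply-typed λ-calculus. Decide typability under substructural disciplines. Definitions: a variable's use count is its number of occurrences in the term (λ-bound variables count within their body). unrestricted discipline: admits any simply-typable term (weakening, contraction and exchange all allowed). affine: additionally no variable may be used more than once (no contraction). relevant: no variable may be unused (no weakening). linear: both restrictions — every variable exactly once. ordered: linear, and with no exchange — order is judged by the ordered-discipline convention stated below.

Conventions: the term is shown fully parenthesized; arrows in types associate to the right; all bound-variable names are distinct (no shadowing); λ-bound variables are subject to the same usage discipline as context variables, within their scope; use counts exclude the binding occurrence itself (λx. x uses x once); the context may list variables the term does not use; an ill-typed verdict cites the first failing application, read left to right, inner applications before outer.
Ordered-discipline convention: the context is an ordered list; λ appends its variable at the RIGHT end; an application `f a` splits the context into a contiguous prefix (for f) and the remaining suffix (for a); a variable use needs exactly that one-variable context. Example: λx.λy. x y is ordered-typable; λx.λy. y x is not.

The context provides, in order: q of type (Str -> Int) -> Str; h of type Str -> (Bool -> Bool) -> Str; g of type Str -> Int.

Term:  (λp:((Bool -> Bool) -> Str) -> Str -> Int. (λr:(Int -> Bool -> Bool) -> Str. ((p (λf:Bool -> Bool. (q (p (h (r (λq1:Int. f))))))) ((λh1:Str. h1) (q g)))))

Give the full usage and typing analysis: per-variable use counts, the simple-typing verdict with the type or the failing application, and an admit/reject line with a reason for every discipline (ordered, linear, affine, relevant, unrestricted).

use counts: q=2, h=1, g=1, p [bound]=2, r [bound]=1, f [bound]=1, q1 [bound]=0, h1 [bound]=1
uses in reading order: p, q, p, h, r, f, h1, q, g
typing: the term checks, with type (((Bool -> Bool) -> Str) -> Str -> Int) -> ((Int -> Bool -> Bool) -> Str) -> Int
ordered: ✗, needs contraction — q ×2, p ×2; needs weakening: q1 unused
linear: ✗, needs contraction — q ×2, p ×2; needs weakening: q1 unused
affine: ✗, needs contraction — q ×2, p ×2
relevant: ✗, needs weakening: q1 unused
unrestricted: ✓, typability at (((Bool -> Bool) -> Str) -> Str -> Int) -> ((Int -> Bool -> Bool) -> Str) -> Int is all that's needed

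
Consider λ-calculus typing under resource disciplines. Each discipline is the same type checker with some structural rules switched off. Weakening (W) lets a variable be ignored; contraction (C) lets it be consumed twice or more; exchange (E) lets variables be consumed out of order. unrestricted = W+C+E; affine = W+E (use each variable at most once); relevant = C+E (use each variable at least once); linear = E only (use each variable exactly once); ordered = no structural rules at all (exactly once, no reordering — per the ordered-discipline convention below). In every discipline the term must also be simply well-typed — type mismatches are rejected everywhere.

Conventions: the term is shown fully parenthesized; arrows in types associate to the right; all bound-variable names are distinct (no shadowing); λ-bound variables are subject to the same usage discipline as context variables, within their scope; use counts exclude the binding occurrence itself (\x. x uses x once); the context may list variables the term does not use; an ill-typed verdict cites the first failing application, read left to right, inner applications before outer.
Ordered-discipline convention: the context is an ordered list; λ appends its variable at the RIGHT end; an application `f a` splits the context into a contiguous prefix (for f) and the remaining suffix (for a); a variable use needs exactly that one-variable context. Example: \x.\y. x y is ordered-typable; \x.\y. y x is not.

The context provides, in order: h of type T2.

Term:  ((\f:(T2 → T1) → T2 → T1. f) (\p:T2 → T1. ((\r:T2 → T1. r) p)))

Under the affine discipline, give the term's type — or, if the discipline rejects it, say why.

term : (T2 → T1) → T2 → T1
usage: h: 0; f (λ-bound): 1; p (λ-bound): 1; r (λ-bound): 1
left-to-right use order: f, r, p
typing: well-typed — term : (T2 → T1) → T2 → T1
per-discipline verdicts: ordered ✗ | linear ✗ | affine ✓ | relevant ✗ | unrestricted ✓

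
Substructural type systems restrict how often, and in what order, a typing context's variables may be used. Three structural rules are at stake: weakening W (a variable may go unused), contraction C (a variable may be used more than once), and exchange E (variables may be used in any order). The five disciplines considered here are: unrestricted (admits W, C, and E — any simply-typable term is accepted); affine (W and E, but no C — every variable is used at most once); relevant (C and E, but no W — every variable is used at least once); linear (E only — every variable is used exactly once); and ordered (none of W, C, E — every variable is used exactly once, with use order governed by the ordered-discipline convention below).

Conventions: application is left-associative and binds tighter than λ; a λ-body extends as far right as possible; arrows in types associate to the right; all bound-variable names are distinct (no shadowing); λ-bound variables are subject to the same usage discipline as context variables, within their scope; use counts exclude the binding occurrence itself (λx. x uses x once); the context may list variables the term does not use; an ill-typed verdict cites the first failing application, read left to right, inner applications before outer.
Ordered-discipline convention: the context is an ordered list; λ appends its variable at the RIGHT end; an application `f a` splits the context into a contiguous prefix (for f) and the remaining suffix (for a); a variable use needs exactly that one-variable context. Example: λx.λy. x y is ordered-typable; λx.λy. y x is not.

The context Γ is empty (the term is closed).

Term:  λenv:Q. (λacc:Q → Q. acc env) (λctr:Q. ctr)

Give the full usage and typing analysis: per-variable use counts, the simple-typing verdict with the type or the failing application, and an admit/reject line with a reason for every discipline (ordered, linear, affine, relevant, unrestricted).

usage: env (bound)=1; acc (bound)=1; ctr (bound)=1
order of uses: acc, env, ctr
typing: the term checks, with type Q → Q
ordered ✗ (no contiguous prefix/suffix split fits acc, env, ctr)
linear ✓ (exactly-once usage across env, acc, ctr)
affine ✓ (no duplicate uses among env, acc, ctr)
relevant ✓ (env, acc, ctr: all used, weakening unneeded)
unrestricted ✓ (simply typable at Q → Q; W, C, E all held)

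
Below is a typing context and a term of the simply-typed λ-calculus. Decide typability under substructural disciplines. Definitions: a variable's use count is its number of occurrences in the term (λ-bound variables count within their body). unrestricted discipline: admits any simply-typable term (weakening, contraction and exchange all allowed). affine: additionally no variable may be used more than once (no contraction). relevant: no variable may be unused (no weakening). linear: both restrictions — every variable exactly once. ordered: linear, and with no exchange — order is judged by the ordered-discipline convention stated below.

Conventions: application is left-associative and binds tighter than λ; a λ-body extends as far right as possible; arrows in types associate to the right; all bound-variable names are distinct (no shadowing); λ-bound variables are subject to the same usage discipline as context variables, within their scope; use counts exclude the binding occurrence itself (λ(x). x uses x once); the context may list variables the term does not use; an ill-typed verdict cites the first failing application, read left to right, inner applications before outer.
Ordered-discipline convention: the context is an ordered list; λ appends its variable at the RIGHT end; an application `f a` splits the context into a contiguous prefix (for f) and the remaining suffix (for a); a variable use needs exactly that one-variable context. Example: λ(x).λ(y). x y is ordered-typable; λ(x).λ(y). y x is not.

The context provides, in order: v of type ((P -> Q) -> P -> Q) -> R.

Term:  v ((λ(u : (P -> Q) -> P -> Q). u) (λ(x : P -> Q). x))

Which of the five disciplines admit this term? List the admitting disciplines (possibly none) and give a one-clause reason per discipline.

admitting disciplines: ordered, linear, affine, relevant, unrestricted
usage: v: 1×, u [bound]: 1×, x [bound]: 1×
left-to-right use order: v, u, x
typing: well-typed at R
ordered: ✓ — single-use (v, u, x), ordered derivation ok
linear: ✓ — single use per variable (v, u, x)
affine: ✓ — v, u, x: no repeats, contraction unneeded
relevant: ✓ — v, u, x: all used, weakening unneeded
unrestricted: ✓ — type-checks (R) and nothing is barred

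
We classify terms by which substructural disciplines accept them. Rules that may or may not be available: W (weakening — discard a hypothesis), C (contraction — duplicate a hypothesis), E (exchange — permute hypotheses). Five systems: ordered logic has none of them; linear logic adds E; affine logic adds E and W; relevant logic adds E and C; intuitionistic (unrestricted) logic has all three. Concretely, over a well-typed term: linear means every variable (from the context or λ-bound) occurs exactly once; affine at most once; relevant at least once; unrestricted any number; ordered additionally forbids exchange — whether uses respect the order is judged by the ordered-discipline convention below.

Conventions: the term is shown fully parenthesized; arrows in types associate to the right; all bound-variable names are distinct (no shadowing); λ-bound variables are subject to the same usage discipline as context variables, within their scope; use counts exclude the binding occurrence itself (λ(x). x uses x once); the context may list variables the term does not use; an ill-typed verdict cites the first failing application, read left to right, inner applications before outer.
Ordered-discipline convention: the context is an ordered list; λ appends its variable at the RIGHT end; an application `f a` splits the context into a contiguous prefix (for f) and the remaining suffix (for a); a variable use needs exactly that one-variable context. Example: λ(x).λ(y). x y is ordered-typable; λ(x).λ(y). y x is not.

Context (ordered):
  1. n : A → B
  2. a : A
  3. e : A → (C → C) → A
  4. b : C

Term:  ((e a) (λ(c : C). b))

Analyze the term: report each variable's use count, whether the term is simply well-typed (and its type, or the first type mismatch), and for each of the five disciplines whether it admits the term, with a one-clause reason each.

counts: n: 0; a: 1; e: 1; b: 1; c (bound): 0
uses in reading order: e, a, b
typing: ✓ — A
ordered: ✗, n, c never used (weakening)
linear: ✗, n, c never used (weakening)
affine: ✓, at most one use each (n, a, e, b, c)
relevant: ✗, n, c never used (weakening)
unrestricted: ✓, typability at A is all that's needed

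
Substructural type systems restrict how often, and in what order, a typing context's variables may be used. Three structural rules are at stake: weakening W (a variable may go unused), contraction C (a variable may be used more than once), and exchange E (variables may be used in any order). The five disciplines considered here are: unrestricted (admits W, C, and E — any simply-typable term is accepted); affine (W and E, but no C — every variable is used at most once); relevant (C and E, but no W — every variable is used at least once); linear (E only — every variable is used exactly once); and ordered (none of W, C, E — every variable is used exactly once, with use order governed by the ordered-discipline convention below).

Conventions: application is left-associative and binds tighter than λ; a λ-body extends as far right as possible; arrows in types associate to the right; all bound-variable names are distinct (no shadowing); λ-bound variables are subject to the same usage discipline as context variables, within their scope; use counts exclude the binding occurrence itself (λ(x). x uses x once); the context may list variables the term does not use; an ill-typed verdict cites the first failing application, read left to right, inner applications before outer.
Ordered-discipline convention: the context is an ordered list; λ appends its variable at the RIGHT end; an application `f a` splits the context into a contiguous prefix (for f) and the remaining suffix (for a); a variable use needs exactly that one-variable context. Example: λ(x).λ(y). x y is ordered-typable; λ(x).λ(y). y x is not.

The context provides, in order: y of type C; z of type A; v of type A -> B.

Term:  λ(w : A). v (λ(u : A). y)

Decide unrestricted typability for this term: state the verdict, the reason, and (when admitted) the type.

no — fails simple typing
use counts: y=1; z=0; v=1; w (bound)=0; u (bound)=0
use order (left to right): v, y
typing: ill-typed: an argument A -> C mismatches the expected A
summary: ordered ✗ · linear ✗ · affine ✗ · relevant ✗ · unrestricted ✗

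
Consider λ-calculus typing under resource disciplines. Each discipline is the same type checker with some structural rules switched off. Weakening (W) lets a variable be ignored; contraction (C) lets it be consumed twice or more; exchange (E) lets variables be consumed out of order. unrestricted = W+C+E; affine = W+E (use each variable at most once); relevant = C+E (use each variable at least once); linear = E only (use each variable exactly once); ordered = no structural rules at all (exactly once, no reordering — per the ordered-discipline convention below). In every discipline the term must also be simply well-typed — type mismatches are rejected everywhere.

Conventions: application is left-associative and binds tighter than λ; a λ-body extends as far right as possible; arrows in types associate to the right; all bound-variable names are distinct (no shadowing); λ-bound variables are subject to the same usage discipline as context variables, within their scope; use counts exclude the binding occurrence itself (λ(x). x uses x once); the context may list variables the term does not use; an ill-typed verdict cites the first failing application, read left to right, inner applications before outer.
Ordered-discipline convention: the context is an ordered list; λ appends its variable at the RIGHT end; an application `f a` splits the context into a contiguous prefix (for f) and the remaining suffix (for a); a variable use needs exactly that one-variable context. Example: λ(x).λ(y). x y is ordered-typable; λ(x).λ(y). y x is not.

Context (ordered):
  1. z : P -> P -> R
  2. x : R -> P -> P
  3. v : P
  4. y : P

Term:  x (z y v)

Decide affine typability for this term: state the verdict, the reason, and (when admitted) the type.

yes — no duplicate uses among z, x, v, y; term : P -> P
variable uses: z=1; x=1; v=1; y=1
left-to-right use order: x, z, y, v
typing: well-typed at P -> P
all disciplines: ordered ✗; linear ✓; affine ✓; relevant ✓; unrestricted ✓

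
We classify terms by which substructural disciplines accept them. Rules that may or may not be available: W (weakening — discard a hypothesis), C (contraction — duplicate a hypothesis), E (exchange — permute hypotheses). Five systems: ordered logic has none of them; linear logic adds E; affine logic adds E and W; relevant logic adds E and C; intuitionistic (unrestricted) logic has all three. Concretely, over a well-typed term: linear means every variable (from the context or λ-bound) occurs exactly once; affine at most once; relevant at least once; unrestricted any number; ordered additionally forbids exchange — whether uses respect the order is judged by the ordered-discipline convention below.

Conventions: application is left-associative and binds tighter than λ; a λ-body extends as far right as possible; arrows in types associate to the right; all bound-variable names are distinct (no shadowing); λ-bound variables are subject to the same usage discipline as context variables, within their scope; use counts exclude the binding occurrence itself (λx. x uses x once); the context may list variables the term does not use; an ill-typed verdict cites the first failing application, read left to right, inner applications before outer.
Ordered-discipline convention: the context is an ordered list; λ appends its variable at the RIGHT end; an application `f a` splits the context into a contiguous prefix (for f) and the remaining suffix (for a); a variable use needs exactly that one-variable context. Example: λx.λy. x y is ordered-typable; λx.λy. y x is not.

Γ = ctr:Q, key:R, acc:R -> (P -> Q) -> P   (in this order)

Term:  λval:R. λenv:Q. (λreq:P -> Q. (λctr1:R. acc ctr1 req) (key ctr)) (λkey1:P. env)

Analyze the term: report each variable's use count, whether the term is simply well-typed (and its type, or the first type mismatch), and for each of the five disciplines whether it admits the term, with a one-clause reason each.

usage: ctr ×1; key ×1; acc ×1; val [bound] ×0; env [bound] ×1; req [bound] ×1; ctr1 [bound] ×1; key1 [bound] ×0
order of uses: acc, ctr1, req, key, ctr, env
typing: ill-typed: can't apply a value of type R
ordered: ✗ — not simply typable
linear: ✗ — fails simple typing
affine: ✗ — a type mismatch blocks all five
relevant: ✗ — the type mismatch rejects it
unrestricted: ✗ — not simply typable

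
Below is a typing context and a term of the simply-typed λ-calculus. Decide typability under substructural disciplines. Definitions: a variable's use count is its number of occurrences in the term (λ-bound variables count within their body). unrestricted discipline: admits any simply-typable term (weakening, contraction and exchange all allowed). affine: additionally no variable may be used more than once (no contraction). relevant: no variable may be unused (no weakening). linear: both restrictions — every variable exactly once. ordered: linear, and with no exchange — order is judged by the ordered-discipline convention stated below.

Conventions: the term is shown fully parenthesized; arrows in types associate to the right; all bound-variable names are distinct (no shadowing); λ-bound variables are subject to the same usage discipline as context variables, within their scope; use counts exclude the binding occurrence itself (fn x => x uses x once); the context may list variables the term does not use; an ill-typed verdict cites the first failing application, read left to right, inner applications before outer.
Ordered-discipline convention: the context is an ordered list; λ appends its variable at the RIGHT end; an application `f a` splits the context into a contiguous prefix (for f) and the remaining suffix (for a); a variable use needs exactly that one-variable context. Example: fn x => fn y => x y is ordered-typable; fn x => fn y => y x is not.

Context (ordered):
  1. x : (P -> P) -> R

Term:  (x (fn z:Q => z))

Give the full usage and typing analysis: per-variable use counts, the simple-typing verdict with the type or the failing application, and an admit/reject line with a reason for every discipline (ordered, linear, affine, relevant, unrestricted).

usage: x=1; z (λ-bound)=1
use order (left to right): x, z
typing: ill-typed: argument of type Q -> Q where P -> P is required
ordered ✗ (fails simple typing)
linear ✗ (a type mismatch blocks all five)
affine ✗ (the type mismatch rejects it)
relevant ✗ (not simply typable)
unrestricted ✗ (fails simple typing)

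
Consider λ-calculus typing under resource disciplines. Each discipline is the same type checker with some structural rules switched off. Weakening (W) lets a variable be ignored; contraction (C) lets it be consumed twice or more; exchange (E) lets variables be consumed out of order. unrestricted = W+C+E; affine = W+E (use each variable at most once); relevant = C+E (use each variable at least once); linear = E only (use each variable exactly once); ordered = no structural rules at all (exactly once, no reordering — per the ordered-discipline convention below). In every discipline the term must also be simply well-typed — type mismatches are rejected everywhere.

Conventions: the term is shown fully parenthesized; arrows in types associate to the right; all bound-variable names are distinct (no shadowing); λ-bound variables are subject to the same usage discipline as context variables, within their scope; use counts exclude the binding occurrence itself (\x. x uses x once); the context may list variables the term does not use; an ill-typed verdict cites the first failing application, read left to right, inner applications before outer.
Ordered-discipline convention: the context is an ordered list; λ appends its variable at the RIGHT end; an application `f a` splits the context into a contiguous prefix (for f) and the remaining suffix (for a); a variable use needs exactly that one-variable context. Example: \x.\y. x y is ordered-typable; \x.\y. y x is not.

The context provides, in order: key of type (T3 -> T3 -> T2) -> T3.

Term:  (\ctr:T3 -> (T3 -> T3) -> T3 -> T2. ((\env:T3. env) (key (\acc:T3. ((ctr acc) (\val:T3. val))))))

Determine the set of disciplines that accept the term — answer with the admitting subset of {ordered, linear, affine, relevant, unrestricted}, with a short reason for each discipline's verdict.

admitting disciplines: ordered, linear, affine, relevant, unrestricted
counts: key: 1; ctr [bound]: 1; env [bound]: 1; acc [bound]: 1; val [bound]: 1
order of uses: env, key, ctr, acc, val
typing: the term checks, with type (T3 -> (T3 -> T3) -> T3 -> T2) -> T3
ordered: ✓ — one use each (key, ctr, env, acc, val); ordered split holds
linear: ✓ — exactly-once usage across key, ctr, env, acc, val
affine: ✓ — key, ctr, env, acc, val: no repeats, contraction unneeded
relevant: ✓ — none of key, ctr, env, acc, val goes unused
unrestricted: ✓ — typability at (T3 -> (T3 -> T3) -> T3 -> T2) -> T3 is all that's needed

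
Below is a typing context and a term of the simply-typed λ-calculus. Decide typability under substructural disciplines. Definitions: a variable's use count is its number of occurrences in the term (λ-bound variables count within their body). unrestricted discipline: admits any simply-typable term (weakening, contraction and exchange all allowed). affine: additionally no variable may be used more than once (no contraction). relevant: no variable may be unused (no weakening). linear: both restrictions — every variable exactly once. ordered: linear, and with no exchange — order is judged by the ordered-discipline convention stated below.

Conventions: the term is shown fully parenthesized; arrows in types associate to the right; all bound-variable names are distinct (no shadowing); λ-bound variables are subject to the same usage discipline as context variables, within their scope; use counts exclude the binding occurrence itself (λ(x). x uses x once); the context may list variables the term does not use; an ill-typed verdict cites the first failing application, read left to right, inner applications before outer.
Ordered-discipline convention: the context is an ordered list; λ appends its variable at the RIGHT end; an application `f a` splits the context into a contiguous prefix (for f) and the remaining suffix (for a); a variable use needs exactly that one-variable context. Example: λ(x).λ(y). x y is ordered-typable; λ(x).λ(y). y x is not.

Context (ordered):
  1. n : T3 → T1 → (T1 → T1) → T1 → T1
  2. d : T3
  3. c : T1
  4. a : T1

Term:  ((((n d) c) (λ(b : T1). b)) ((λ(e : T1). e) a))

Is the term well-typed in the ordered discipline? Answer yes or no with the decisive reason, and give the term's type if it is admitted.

yes — n, d, c, a, b, e: once each, no exchange needed; term : T1
variable uses: n ×1, d ×1, c ×1, a ×1, b [bound] ×1, e [bound] ×1
left-to-right use order: n, d, c, b, e, a
typing: well-typed — term : T1
across the five disciplines: ordered ✓ | linear ✓ | affine ✓ | relevant ✓ | unrestricted ✓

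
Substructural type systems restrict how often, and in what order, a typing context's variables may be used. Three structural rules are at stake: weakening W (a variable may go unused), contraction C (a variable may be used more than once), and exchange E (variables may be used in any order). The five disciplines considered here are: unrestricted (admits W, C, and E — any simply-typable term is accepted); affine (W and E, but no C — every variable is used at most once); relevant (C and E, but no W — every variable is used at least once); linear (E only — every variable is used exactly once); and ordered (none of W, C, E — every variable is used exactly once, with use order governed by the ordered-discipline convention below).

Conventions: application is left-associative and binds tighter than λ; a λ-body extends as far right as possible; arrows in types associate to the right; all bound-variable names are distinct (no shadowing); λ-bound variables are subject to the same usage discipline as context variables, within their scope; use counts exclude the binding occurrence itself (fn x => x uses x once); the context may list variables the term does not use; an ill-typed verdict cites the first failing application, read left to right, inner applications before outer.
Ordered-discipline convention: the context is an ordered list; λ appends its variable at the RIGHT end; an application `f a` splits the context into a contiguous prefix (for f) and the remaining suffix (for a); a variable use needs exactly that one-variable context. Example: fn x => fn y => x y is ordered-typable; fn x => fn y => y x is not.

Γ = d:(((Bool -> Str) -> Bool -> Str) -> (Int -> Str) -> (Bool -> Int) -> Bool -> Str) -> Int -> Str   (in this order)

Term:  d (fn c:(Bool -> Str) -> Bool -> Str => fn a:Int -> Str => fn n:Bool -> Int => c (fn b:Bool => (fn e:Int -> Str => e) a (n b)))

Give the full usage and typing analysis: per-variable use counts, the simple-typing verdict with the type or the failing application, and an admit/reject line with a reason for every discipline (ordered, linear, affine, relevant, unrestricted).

usage: d=1, c (bound)=1, a (bound)=1, n (bound)=1, b (bound)=1, e (bound)=1
order of uses: d, c, e, a, n, b
typing: well-typed at Int -> Str
ordered: ✓, one use each (d, c, a, n, b, e); ordered split holds
linear: ✓, exactly-once usage across d, c, a, n, b, e
affine: ✓, none of d, c, a, n, b, e used more than once
relevant: ✓, at least one use each (d, c, a, n, b, e)
unrestricted: ✓, typability at Int -> Str is all that's needed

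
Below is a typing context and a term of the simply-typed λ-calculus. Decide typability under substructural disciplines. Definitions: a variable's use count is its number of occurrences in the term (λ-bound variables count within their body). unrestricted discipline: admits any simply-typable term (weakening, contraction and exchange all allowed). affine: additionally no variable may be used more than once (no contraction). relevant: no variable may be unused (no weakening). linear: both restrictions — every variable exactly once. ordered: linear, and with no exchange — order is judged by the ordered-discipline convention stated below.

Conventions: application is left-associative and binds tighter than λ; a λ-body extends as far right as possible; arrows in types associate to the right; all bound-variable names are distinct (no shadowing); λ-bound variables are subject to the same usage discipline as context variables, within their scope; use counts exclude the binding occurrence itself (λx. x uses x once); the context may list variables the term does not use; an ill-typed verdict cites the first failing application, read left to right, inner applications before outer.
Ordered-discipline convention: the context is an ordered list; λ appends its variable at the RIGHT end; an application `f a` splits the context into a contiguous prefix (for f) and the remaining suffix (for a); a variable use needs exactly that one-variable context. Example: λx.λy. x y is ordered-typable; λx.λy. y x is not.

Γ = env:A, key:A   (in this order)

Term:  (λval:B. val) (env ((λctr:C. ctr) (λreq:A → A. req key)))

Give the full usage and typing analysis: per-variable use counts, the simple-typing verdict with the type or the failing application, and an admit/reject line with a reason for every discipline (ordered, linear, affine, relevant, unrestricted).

use counts: env=1; key=1; val (bound)=1; ctr (bound)=1; req (bound)=1
order of uses: val, env, ctr, req, key
typing: ill-typed: a function awaiting C gets (A → A) → A
ordered: ✗, the type mismatch rejects it
linear: ✗, not simply typable
affine: ✗, fails simple typing
relevant: ✗, a type mismatch blocks all five
unrestricted: ✗, the type mismatch rejects it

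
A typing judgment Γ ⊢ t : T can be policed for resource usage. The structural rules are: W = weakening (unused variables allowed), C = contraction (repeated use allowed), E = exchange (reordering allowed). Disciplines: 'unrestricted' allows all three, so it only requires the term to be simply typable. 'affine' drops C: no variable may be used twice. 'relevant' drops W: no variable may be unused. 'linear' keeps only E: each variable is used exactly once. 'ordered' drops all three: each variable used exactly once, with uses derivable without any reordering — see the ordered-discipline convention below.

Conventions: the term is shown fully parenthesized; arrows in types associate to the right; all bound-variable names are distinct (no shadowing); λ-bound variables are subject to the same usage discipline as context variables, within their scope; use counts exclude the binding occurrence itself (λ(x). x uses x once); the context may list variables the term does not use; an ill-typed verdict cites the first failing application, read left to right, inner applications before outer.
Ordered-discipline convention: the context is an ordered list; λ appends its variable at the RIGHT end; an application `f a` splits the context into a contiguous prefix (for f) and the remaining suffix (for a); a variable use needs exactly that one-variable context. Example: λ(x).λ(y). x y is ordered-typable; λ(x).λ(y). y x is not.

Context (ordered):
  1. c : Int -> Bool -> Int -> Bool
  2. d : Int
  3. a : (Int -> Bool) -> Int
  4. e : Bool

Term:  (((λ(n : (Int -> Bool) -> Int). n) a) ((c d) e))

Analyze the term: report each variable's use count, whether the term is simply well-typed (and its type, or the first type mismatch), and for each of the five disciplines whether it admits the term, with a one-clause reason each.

use counts: c=1, d=1, a=1, e=1, n (bound)=1
uses in reading order: n, a, c, d, e
typing: ✓ — Int
ordered: ✗ — no contiguous prefix/suffix split fits n, a, c, d, e
linear: ✓ — single use per variable (c, d, a, e, n)
affine: ✓ — at most one use each (c, d, a, e, n)
relevant: ✓ — c, d, a, e, n: all used, weakening unneeded
unrestricted: ✓ — typability at Int is all that's needed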